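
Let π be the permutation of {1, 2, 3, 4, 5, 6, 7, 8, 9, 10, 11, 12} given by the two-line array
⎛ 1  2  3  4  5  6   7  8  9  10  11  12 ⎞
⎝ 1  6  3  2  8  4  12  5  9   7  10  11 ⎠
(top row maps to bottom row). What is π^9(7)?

Tracing 7 → 12 → … returns to 7 after 4 steps, so 7 lies in a 4-cycle (7 12 11 10).
Powers repeat with period 4 on this cycle, and 9 mod 4 = 1, so π^9(7) = π^1(7).
Advancing 1 step from 7: 7 → 12.

12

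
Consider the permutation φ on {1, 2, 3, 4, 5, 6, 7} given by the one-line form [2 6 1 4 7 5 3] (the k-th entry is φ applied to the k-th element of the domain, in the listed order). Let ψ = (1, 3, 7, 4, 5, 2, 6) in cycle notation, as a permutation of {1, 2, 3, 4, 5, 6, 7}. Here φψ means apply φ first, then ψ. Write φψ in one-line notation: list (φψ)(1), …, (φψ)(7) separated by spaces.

6 1 3 5 4 2 7

(φψ)(x) = ψ(φ(x)). Computing each image: ψ(φ(1)) = ψ(2) = 6, ψ(φ(2)) = ψ(6) = 1, ψ(φ(3)) = ψ(1) = 3, ψ(φ(4)) = ψ(4) = 5, ψ(φ(5)) = ψ(7) = 4, ψ(φ(6)) = ψ(5) = 2, ψ(φ(7)) = ψ(3) = 7.
Hence φψ = [6 1 3 5 4 2 7].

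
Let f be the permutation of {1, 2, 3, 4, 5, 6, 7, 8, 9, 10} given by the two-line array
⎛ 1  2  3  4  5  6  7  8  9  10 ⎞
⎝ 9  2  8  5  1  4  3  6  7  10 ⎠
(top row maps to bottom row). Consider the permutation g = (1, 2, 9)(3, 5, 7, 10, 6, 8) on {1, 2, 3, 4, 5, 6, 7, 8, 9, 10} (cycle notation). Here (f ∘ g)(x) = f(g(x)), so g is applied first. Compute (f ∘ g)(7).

(f ∘ g)(7) = f(g(7)). g(7) = 10, then f(10) = 10. So (f ∘ g)(7) = 10.

10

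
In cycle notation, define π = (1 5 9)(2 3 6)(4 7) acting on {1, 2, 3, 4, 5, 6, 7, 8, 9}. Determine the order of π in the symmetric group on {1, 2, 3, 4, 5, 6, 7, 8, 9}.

The cycle type of π is (3, 3, 2, 1).
The order is lcm(3, 3, 2) = 6.

6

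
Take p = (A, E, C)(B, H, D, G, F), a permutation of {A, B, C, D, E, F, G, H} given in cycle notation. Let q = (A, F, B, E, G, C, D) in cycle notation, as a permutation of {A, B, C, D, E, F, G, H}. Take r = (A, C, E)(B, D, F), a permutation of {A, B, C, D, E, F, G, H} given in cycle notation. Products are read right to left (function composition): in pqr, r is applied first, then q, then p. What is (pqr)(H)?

(pqr)(H) = p(q(r(H))). r(H) = H, then q(H) = H, then p(H) = D, so the result is D.

D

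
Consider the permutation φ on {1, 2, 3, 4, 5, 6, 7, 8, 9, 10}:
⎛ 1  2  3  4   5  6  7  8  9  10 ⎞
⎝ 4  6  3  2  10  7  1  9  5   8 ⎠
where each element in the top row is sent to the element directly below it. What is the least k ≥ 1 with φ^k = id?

Decomposing into disjoint cycles gives cycle lengths 5, 4, 1.
Since disjoint cycles commute, ord(φ) = lcm(5, 4) = 20.

20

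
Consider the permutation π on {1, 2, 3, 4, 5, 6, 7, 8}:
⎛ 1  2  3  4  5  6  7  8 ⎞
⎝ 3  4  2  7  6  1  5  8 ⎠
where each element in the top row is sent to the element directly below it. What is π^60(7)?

Tracing 7 → 5 → … returns to 7 after 7 steps, so 7 lies in a 7-cycle (1 3 2 4 7 5 6).
Powers repeat with period 7 on this cycle, and 60 mod 7 = 4, so π^60(7) = π^4(7).
Advancing 4 steps from 7: 7 → 5 → 6 → 1 → 3.

3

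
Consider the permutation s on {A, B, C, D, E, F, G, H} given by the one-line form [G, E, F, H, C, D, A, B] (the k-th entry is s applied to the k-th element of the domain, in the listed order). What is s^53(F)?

Tracing F → D → … returns to F after 6 steps, so F lies in a 6-cycle (B, E, C, F, D, H).
On a 6-cycle, s^6 is the identity, so s^53 = s^5 there (53 ≡ 5 mod 6).
Stepping 5 places around the cycle: F → D → H → B → E → C.

C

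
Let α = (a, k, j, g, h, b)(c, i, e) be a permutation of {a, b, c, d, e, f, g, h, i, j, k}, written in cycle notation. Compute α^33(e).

e

e lies in the 3-cycle (c, i, e).
Since the cycle has length 3, α^33 acts on it the same as α^0 (33 mod 3 = 0).
So α^33(e) = e.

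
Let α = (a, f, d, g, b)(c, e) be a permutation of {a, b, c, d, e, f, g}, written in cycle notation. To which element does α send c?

e

In the cycle (c, e), c is followed by e, so α(c) = e.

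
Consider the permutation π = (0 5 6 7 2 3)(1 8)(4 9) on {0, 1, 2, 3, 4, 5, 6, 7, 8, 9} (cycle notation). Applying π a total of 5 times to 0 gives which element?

3

0 lies in the 6-cycle (0 5 6 7 2 3).
Advancing 5 steps from 0: 0 → 5 → 6 → 7 → 2 → 3.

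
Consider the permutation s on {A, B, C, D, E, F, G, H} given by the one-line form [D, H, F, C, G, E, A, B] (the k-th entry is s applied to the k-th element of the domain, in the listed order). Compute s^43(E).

G

Tracing E → G → … returns to E after 6 steps, so E lies in a 6-cycle (A D C F E G).
Since the cycle has length 6, s^43 acts on it the same as s^1 (43 mod 6 = 1).
Stepping 1 place around the cycle: E → G.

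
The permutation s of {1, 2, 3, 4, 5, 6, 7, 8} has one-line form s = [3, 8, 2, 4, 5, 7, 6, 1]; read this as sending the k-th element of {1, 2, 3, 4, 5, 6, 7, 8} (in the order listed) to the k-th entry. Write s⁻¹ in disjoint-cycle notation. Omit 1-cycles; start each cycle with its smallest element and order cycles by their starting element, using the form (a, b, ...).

(1, 8, 2, 3)(6, 7)

First write s in disjoint cycles: (1, 3, 2, 8)(6, 7).
Reversing each cycle (and rotating so the smallest element leads) gives s⁻¹ = (1, 8, 2, 3)(6, 7).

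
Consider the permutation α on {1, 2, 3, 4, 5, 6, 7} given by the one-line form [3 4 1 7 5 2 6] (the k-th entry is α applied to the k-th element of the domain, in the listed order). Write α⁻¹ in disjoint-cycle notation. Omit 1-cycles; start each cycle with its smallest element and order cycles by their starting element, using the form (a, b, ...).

(1, 3)(2, 6, 7, 4)

The cycle decomposition of α is (1, 3)(2, 4, 7, 6).
Reversing each cycle (and rotating so the smallest element leads) gives α⁻¹ = (1, 3)(2, 6, 7, 4).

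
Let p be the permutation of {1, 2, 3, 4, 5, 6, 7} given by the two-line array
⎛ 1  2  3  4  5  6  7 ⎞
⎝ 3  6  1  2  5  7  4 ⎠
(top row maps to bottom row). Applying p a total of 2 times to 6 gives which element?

Tracing 6 → 7 → … returns to 6 after 4 steps, so 6 lies in a 4-cycle (2 6 7 4).
Advancing 2 steps from 6: 6 → 7 → 4.

4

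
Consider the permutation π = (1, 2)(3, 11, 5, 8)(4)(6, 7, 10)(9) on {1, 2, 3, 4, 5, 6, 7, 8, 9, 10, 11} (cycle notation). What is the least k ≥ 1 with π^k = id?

12

The cycle type of π is (4, 3, 2, 1, 1).
The order of π is the least common multiple of its cycle lengths: lcm(4, 3, 2) = 12.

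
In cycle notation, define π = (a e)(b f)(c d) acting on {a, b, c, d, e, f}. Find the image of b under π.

f

Within (b f), b ↦ f.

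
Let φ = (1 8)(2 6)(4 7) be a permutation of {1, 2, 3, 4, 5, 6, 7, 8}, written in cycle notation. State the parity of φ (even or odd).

odd

The cycle lengths are 2, 2, 2, 1, 1.
A cycle is odd iff its length is even; φ has 3 even-length cycles, so sgn(φ) = (−1)^3 and φ is odd.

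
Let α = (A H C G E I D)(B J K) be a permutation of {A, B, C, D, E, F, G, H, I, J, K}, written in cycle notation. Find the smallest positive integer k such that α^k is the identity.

21

The disjoint cycles have lengths 7, 3, 1.
The order is lcm(7, 3) = 21.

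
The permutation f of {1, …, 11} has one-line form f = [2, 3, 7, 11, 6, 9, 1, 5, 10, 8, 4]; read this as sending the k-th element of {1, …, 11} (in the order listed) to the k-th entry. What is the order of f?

Writing f as disjoint cycles, the cycle lengths are 5, 4, 2.
Since disjoint cycles commute, ord(f) = lcm(5, 4, 2) = 20.

20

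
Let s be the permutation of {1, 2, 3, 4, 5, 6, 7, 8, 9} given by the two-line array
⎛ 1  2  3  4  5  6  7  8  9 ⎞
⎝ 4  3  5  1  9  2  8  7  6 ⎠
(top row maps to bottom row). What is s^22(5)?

Tracing 5 → 9 → … returns to 5 after 5 steps, so 5 lies in a 5-cycle (2, 3, 5, 9, 6).
On a 5-cycle, s^5 is the identity, so s^22 = s^2 there (22 ≡ 2 mod 5).
Stepping 2 places around the cycle: 5 → 9 → 6.

6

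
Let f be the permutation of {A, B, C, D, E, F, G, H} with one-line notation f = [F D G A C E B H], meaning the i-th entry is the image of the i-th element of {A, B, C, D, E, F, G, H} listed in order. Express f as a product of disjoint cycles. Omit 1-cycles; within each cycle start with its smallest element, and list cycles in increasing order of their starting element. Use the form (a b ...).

(A F E C G B D)

From A: A → F → E → C → G → B → D → A, closing the cycle (A F E C G B D).
Continuing from each remaining unvisited element yields (A F E C G B D).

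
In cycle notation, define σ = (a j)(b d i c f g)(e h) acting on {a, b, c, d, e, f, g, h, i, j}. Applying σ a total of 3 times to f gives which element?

d

f lies in the 6-cycle (b d i c f g).
Advancing 3 steps from f: f → g → b → d.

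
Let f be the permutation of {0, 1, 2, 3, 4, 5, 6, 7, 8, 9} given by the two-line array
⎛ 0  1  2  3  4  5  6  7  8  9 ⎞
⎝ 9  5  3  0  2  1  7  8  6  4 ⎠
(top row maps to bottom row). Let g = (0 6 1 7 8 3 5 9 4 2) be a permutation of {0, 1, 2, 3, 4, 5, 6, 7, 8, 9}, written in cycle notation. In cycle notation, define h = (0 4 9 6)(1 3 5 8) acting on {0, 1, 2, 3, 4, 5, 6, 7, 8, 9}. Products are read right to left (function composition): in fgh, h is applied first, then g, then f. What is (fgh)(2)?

9

Apply the permutations in order: h(2) = 2, then g(2) = 0, then f(0) = 9. So (fgh)(2) = 9.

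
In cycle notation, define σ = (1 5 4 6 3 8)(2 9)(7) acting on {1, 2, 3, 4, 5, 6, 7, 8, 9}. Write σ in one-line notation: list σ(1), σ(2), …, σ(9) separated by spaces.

5 9 8 6 4 3 7 1 2

Image by image: 1→5, 2→9, 3→8, 4→6, 5→4, 6→3, 7→7, 8→1, 9→2.
So the one-line form is 5 9 8 6 4 3 7 1 2.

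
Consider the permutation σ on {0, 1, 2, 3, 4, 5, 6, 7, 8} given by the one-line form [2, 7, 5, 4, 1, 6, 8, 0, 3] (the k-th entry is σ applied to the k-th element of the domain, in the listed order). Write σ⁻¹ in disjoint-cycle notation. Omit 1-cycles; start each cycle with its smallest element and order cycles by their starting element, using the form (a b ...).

First write σ in disjoint cycles: (0 2 5 6 8 3 4 1 7).
Reversing each cycle (and rotating so the smallest element leads) gives σ⁻¹ = (0 7 1 4 3 8 6 5 2).

(0 7 1 4 3 8 6 5 2)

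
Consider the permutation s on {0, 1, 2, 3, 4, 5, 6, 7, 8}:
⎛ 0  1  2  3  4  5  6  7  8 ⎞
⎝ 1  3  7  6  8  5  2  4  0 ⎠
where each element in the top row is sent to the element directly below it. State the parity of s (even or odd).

In disjoint-cycle form the cycle lengths are 8, 1.
A cycle is odd iff its length is even; s has 1 even-length cycle, so sgn(s) = (−1)^1 and s is odd.

odd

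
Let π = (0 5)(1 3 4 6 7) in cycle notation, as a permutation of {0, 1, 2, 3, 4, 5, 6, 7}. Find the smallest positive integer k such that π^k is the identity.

10

The disjoint cycles have lengths 5, 2, 1.
Since disjoint cycles commute, ord(π) = lcm(5, 2) = 10.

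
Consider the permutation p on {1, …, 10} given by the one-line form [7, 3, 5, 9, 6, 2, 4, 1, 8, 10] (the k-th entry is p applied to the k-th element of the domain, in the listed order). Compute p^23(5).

3

Tracing 5 → 6 → … returns to 5 after 4 steps, so 5 lies in a 4-cycle (2, 3, 5, 6).
Since the cycle has length 4, p^23 acts on it the same as p^3 (23 mod 4 = 3).
Stepping 3 places around the cycle: 5 → 6 → 2 → 3.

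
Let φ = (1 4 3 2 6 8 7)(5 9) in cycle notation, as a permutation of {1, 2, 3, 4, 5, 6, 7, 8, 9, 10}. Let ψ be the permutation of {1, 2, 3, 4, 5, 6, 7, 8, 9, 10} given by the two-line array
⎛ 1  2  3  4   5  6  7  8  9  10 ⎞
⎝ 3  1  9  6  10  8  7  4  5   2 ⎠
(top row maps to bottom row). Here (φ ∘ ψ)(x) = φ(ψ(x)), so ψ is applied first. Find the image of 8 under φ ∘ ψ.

ψ(8) = 4, then φ(4) = 3; composing gives (φ ∘ ψ)(8) = 3.

3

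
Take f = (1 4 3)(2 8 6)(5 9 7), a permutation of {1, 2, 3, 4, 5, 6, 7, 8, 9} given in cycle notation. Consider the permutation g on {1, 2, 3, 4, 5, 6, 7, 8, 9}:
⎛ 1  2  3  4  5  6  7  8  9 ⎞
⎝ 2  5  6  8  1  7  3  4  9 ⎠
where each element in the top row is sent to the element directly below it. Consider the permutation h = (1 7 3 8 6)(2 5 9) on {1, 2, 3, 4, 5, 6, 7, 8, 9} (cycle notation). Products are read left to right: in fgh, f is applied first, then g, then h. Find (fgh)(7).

7

Chase 7: f(7) = 5; g(5) = 1; h(1) = 7. Hence (fgh)(7) = 7.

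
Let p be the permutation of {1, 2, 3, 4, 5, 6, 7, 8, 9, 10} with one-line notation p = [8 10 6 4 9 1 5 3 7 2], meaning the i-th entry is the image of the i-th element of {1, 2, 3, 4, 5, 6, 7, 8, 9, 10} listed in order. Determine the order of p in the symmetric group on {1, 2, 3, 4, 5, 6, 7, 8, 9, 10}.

12

Writing p as disjoint cycles, the cycle lengths are 4, 3, 2, 1.
Since disjoint cycles commute, ord(p) = lcm(4, 3, 2) = 12.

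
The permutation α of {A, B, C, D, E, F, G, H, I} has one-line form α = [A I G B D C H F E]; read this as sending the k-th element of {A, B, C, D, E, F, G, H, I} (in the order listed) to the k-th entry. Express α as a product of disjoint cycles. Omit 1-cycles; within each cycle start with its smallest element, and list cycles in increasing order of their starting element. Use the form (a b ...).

Start at B and follow images: B → I → E → D → B, giving the cycle (B I E D).
Continuing from each remaining unvisited element yields (B I E D)(C G H F).

(B I E D)(C G H F)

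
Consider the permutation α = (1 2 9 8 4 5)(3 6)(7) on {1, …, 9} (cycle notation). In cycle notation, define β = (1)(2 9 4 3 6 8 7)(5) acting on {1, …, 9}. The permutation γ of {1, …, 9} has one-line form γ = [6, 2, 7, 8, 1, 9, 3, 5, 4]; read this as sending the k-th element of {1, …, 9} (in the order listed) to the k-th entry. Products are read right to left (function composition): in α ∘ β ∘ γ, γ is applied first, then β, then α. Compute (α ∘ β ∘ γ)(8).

Chase 8: γ(8) = 5; β(5) = 5; α(5) = 1. Hence (α ∘ β ∘ γ)(8) = 1.

1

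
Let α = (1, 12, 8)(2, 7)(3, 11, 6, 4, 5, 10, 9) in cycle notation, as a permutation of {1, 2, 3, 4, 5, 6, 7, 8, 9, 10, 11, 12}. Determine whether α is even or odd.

The cycle lengths are 7, 3, 2.
A cycle of length ℓ contributes ℓ−1 transpositions, so α is a product of 6 + 2 + 1 = 9 transpositions — odd.

odd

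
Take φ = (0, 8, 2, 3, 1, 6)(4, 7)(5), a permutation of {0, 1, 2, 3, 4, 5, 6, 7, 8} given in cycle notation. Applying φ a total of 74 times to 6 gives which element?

8

6 lies in the 6-cycle (0, 8, 2, 3, 1, 6).
On a 6-cycle, φ^6 is the identity, so φ^74 = φ^2 there (74 ≡ 2 mod 6).
Stepping 2 places around the cycle: 6 → 0 → 8.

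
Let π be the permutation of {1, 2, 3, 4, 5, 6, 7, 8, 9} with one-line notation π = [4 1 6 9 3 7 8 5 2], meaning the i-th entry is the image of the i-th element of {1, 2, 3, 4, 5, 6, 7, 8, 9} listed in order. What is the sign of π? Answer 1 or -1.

-1

In disjoint-cycle form the cycle lengths are 5, 4.
A cycle of length ℓ contributes ℓ−1 transpositions, so π is a product of 4 + 3 = 7 transpositions — odd.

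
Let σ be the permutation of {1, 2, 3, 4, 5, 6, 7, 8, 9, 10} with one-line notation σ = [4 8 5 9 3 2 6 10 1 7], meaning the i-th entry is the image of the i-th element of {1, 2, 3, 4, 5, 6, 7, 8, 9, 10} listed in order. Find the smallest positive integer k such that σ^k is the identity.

30

Decomposing into disjoint cycles gives cycle lengths 5, 3, 2.
Since disjoint cycles commute, ord(σ) = lcm(5, 3, 2) = 30.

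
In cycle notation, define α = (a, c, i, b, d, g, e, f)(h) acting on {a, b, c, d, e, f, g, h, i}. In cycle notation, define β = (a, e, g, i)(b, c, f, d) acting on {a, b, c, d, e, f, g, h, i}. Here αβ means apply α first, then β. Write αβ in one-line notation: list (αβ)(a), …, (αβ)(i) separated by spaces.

For each element, apply α then β: a → c → f; b → d → b; c → i → a; d → g → i; e → f → d; f → a → e; g → e → g; h → h → h; i → b → c.
Collecting the images, αβ = [f b a i d e g h c].

f b a i d e g h c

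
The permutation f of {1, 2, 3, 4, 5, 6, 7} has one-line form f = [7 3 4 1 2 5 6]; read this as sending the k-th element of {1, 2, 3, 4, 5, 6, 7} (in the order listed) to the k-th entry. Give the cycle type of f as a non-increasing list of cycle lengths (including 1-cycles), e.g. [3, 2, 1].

[7]

The disjoint cycles are (1 7 6 5 2 3 4), with lengths 7 in non-increasing order.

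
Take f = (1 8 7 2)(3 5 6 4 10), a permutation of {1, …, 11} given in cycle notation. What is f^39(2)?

7

2 lies in the 4-cycle (1 8 7 2).
On a 4-cycle, f^4 is the identity, so f^39 = f^3 there (39 ≡ 3 mod 4).
Advancing 3 steps from 2: 2 → 1 → 8 → 7.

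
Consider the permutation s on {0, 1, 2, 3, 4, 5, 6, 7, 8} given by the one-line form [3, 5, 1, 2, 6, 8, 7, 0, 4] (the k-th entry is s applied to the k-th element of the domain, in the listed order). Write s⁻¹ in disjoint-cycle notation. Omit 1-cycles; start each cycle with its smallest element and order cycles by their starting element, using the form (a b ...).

(0 7 6 4 8 5 1 2 3)

First write s in disjoint cycles: (0 3 2 1 5 8 4 6 7).
The inverse reverses every cycle; in canonical form, s⁻¹ = (0 7 6 4 8 5 1 2 3).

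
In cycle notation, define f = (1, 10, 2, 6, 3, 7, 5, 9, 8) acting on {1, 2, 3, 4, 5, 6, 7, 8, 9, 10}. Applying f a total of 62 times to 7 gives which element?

7 lies in the 9-cycle (1, 10, 2, 6, 3, 7, 5, 9, 8).
On a 9-cycle, f^9 is the identity, so f^62 = f^8 there (62 ≡ 8 mod 9).
Advancing 8 steps from 7: 7 → 5 → 9 → 8 → 1 → 10 → 2 → 6 → 3.

3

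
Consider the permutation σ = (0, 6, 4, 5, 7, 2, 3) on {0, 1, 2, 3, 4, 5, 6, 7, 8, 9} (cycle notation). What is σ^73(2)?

2 lies in the 7-cycle (0, 6, 4, 5, 7, 2, 3).
Since the cycle has length 7, σ^73 acts on it the same as σ^3 (73 mod 7 = 3).
Advancing 3 steps from 2: 2 → 3 → 0 → 6.

6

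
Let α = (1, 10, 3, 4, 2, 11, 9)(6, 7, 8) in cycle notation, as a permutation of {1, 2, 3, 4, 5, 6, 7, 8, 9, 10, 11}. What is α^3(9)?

9 lies in the 7-cycle (1, 10, 3, 4, 2, 11, 9).
Stepping 3 places around the cycle: 9 → 1 → 10 → 3.

3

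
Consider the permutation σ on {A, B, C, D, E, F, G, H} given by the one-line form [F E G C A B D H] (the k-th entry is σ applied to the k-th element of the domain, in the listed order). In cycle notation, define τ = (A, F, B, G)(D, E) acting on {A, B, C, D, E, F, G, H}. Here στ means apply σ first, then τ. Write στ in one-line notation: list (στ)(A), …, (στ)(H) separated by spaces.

B D A C F G E H

(στ)(x) = τ(σ(x)). Computing each image: τ(σ(A)) = τ(F) = B, τ(σ(B)) = τ(E) = D, τ(σ(C)) = τ(G) = A, τ(σ(D)) = τ(C) = C, τ(σ(E)) = τ(A) = F, τ(σ(F)) = τ(B) = G, τ(σ(G)) = τ(D) = E, τ(σ(H)) = τ(H) = H.
Hence στ = [B D A C F G E H].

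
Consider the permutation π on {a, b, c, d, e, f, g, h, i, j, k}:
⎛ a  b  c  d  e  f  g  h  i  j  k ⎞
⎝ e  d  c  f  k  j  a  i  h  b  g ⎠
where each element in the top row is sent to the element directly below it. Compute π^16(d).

Tracing d → f → … returns to d after 4 steps, so d lies in a 4-cycle (b, d, f, j).
On a 4-cycle, π^4 is the identity, so π^16 = π^0 there (16 ≡ 0 mod 4).
So π^16(d) = d.

d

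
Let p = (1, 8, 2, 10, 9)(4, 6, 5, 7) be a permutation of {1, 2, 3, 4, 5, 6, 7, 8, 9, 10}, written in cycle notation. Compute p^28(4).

4

4 lies in the 4-cycle (4, 6, 5, 7).
Powers repeat with period 4 on this cycle, and 28 mod 4 = 0, so p^28(4) = p^0(4).
So p^28(4) = 4.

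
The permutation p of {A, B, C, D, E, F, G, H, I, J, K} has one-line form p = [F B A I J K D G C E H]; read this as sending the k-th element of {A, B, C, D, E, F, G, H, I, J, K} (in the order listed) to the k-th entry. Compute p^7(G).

Tracing G → D → … returns to G after 8 steps, so G lies in an 8-cycle (A F K H G D I C).
Advancing 7 steps from G: G → D → I → C → A → F → K → H.

H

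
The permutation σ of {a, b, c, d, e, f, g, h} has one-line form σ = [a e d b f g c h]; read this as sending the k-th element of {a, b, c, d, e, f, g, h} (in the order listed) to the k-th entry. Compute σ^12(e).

Tracing e → f → … returns to e after 6 steps, so e lies in a 6-cycle (b e f g c d).
Powers repeat with period 6 on this cycle, and 12 mod 6 = 0, so σ^12(e) = σ^0(e).
So σ^12(e) = e.

e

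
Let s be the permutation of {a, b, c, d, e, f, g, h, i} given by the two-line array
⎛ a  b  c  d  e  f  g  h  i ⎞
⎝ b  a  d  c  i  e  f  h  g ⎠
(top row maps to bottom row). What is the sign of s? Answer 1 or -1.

-1

In disjoint-cycle form the cycle lengths are 4, 2, 2, 1.
A cycle is odd iff its length is even; s has 3 even-length cycles, so sgn(s) = (−1)^3 and s is odd.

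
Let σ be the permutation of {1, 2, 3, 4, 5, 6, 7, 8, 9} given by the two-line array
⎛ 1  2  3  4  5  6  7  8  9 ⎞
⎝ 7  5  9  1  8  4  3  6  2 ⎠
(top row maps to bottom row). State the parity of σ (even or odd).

In disjoint-cycle form the cycle lengths are 9.
A cycle of length ℓ contributes ℓ−1 transpositions, so σ is a product of 8 transpositions — even.

even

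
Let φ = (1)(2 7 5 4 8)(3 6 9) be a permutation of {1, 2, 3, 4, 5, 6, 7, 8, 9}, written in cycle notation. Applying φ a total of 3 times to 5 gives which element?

5 lies in the 5-cycle (2 7 5 4 8).
Advancing 3 steps from 5: 5 → 4 → 8 → 2.

2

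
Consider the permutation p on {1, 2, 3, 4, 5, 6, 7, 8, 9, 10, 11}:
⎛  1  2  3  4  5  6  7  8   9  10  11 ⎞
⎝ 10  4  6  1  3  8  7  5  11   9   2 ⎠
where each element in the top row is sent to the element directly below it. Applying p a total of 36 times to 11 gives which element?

11

Tracing 11 → 2 → … returns to 11 after 6 steps, so 11 lies in a 6-cycle (1, 10, 9, 11, 2, 4).
Powers repeat with period 6 on this cycle, and 36 mod 6 = 0, so p^36(11) = p^0(11).
So p^36(11) = 11.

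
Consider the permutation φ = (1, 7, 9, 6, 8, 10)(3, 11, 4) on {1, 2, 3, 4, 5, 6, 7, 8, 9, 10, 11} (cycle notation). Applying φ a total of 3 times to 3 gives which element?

3

3 lies in the 3-cycle (3, 11, 4).
Since the cycle has length 3, φ^3 acts on it the same as φ^0 (3 mod 3 = 0).
So φ^3(3) = 3.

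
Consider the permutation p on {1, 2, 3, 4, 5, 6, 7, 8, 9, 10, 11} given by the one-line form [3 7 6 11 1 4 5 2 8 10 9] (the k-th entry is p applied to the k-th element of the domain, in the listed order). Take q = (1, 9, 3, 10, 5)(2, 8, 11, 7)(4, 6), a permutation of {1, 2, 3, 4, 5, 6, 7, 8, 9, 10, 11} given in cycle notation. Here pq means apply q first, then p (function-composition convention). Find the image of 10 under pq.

1

(pq)(10) = p(q(10)). q(10) = 5, then p(5) = 1. So (pq)(10) = 1.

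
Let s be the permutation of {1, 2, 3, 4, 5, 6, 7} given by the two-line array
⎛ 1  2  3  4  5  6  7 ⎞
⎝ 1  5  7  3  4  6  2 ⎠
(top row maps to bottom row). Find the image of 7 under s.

2

The entry below 7 in the array is 2, so s(7) = 2.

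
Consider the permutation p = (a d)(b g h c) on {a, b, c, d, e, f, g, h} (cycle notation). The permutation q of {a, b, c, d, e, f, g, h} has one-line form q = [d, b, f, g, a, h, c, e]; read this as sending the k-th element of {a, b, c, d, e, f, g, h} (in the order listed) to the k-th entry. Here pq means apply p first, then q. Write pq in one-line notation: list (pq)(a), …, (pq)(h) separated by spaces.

g c b d a h e f

(pq)(x) = q(p(x)). Computing each image: q(p(a)) = q(d) = g, q(p(b)) = q(g) = c, q(p(c)) = q(b) = b, q(p(d)) = q(a) = d, q(p(e)) = q(e) = a, q(p(f)) = q(f) = h, q(p(g)) = q(h) = e, q(p(h)) = q(c) = f.
Hence pq = [g c b d a h e f].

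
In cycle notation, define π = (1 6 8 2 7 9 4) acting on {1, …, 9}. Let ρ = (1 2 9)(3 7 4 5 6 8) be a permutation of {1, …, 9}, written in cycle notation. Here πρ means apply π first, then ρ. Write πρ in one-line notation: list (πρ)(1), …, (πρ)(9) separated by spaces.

8 4 7 2 6 3 1 9 5

Chase each element through π then ρ: 1 → 6 → 8; 2 → 7 → 4; 3 → 3 → 7; 4 → 1 → 2; 5 → 5 → 6; 6 → 8 → 3; 7 → 9 → 1; 8 → 2 → 9; 9 → 4 → 5.
So πρ in one-line form is 8 4 7 2 6 3 1 9 5.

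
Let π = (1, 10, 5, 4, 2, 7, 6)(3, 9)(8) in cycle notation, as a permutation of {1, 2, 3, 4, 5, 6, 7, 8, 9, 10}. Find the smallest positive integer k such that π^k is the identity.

14

The disjoint cycles have lengths 7, 2, 1.
The order of π is the least common multiple of its cycle lengths: lcm(7, 2) = 14.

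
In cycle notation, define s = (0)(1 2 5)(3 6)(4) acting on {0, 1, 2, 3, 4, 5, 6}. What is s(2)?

5

Within (1 2 5), 2 ↦ 5.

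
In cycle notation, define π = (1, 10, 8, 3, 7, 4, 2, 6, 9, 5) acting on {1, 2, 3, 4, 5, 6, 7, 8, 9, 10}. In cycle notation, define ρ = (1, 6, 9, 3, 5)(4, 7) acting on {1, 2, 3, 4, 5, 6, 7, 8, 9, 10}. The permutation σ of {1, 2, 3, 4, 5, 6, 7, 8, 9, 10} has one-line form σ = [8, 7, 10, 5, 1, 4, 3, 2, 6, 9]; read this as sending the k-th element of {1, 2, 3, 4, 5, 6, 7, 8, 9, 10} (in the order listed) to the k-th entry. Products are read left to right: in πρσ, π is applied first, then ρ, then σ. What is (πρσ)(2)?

6

(πρσ)(2) = σ(ρ(π(2))). π(2) = 6, then ρ(6) = 9, then σ(9) = 6, so the result is 6.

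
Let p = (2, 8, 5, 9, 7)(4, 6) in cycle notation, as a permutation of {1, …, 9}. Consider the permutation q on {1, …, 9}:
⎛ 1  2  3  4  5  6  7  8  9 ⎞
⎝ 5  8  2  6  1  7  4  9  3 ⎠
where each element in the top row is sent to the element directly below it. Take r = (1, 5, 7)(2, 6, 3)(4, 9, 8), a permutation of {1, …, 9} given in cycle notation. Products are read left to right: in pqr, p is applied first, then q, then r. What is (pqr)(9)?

9

Apply the permutations in order: p(9) = 7, then q(7) = 4, then r(4) = 9. So (pqr)(9) = 9.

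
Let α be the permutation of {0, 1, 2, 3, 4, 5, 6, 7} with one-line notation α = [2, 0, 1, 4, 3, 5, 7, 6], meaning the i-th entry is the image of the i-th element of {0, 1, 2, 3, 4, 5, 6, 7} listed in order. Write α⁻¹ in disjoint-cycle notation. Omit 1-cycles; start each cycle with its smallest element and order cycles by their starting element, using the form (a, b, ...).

The cycle decomposition of α is (0, 2, 1)(3, 4)(6, 7).
Reversing each cycle (and rotating so the smallest element leads) gives α⁻¹ = (0, 1, 2)(3, 4)(6, 7).

(0, 1, 2)(3, 4)(6, 7)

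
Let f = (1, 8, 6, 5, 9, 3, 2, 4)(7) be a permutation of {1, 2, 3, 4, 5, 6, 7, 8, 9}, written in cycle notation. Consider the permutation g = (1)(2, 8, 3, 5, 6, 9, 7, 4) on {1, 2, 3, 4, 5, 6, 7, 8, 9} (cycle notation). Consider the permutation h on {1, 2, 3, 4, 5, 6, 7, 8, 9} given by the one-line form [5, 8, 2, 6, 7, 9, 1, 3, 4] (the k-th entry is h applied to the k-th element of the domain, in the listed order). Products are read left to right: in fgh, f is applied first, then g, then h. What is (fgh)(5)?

(fgh)(5) = h(g(f(5))). f(5) = 9, then g(9) = 7, then h(7) = 1, so the result is 1.

1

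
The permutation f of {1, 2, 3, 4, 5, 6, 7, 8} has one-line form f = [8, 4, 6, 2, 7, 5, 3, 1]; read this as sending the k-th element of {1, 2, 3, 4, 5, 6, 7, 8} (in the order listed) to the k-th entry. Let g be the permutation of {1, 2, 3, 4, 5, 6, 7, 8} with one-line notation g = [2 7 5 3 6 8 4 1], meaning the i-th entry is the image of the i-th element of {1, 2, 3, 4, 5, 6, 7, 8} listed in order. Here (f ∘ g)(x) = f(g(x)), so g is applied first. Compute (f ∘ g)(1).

4

First apply g: g(1) = 2, then f(2) = 4. Thus (f ∘ g)(1) = 4.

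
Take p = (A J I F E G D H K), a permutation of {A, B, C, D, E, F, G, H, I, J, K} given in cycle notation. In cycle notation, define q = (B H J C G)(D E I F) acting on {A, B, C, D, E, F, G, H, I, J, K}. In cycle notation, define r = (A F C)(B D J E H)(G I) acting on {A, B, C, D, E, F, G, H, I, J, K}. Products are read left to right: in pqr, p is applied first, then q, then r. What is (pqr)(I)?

J

(pqr)(I) = r(q(p(I))). p(I) = F, then q(F) = D, then r(D) = J, so the result is J.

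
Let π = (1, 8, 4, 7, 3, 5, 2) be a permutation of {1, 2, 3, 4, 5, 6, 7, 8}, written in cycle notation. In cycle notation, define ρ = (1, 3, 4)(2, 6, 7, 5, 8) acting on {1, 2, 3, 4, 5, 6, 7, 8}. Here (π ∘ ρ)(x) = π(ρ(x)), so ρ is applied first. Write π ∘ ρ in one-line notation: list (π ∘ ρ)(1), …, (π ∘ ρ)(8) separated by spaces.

5 6 7 8 4 3 2 1

For each element, apply ρ then π: 1 → 3 → 5; 2 → 6 → 6; 3 → 4 → 7; 4 → 1 → 8; 5 → 8 → 4; 6 → 7 → 3; 7 → 5 → 2; 8 → 2 → 1.
Collecting the images, π ∘ ρ = [5 6 7 8 4 3 2 1].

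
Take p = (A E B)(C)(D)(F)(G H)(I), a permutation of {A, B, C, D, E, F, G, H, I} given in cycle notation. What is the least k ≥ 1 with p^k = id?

The cycle type of p is (3, 2, 1, 1, 1, 1).
The order is lcm(3, 2) = 6.

6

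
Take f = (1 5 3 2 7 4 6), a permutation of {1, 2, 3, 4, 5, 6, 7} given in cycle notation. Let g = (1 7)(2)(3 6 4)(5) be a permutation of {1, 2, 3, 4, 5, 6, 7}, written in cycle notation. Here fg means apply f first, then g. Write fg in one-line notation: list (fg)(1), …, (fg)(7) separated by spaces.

(fg)(x) = g(f(x)). Computing each image: g(f(1)) = g(5) = 5, g(f(2)) = g(7) = 1, g(f(3)) = g(2) = 2, g(f(4)) = g(6) = 4, g(f(5)) = g(3) = 6, g(f(6)) = g(1) = 7, g(f(7)) = g(4) = 3.
Hence fg = [5 1 2 4 6 7 3].

5 1 2 4 6 7 3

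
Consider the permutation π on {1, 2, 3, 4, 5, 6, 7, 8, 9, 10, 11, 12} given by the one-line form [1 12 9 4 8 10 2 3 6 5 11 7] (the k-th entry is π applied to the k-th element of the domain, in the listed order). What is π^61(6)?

10

Tracing 6 → 10 → … returns to 6 after 6 steps, so 6 lies in a 6-cycle (3 9 6 10 5 8).
On a 6-cycle, π^6 is the identity, so π^61 = π^1 there (61 ≡ 1 mod 6).
Advancing 1 step from 6: 6 → 10.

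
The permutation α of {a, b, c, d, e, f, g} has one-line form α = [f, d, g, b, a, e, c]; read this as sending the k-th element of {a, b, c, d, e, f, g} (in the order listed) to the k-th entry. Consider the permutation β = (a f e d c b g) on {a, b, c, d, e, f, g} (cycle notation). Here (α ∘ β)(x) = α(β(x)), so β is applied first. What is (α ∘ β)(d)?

β(d) = c, then α(c) = g; composing gives (α ∘ β)(d) = g.

g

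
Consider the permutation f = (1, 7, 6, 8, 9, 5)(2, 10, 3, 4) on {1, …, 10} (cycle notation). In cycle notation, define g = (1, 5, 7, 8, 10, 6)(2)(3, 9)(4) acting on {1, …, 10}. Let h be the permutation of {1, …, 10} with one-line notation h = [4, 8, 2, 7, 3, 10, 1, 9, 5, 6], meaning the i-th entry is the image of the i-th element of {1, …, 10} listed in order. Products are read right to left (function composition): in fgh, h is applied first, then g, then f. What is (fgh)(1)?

Apply the permutations in order: h(1) = 4, then g(4) = 4, then f(4) = 2. So (fgh)(1) = 2.

2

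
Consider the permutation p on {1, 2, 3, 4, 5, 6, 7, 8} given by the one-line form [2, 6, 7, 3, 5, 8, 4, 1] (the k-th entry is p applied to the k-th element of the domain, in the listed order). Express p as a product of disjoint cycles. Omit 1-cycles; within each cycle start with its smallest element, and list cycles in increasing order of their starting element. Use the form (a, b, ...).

(1, 2, 6, 8)(3, 7, 4)

Iterating p from 1 gives 1 → 2 → 6 → 8 → 1; that is the 4-cycle (1, 2, 6, 8).
Continuing from each remaining unvisited element yields (1, 2, 6, 8)(3, 7, 4).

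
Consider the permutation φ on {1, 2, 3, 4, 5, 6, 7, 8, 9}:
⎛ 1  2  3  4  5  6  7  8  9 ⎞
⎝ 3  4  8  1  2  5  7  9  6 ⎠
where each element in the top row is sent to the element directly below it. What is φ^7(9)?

Tracing 9 → 6 → … returns to 9 after 8 steps, so 9 lies in an 8-cycle (1, 3, 8, 9, 6, 5, 2, 4).
Advancing 7 steps from 9: 9 → 6 → 5 → 2 → 4 → 1 → 3 → 8.

8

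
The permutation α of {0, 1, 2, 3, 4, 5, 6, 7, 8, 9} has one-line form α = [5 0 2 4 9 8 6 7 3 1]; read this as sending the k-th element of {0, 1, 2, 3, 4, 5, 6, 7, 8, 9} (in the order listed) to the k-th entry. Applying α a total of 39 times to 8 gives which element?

1

Tracing 8 → 3 → … returns to 8 after 7 steps, so 8 lies in a 7-cycle (0 5 8 3 4 9 1).
Since the cycle has length 7, α^39 acts on it the same as α^4 (39 mod 7 = 4).
Advancing 4 steps from 8: 8 → 3 → 4 → 9 → 1.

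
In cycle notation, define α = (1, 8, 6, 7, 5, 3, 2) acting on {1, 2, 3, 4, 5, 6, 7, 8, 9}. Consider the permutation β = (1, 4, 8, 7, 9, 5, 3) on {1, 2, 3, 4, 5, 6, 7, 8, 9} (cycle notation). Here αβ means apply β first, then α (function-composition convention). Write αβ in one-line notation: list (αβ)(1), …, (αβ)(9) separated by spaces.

Chase each element through β then α: 1 → 4 → 4; 2 → 2 → 1; 3 → 1 → 8; 4 → 8 → 6; 5 → 3 → 2; 6 → 6 → 7; 7 → 9 → 9; 8 → 7 → 5; 9 → 5 → 3.
So αβ in one-line form is 4 1 8 6 2 7 9 5 3.

4 1 8 6 2 7 9 5 3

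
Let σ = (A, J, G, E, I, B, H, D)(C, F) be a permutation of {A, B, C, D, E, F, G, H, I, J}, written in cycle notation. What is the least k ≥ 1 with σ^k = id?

The cycle type of σ is (8, 2).
The order of σ is the least common multiple of its cycle lengths: lcm(8, 2) = 8.

8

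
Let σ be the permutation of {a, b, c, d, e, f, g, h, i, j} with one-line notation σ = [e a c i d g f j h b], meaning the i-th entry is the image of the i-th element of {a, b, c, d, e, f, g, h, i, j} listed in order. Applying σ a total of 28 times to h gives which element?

h

Tracing h → j → … returns to h after 7 steps, so h lies in a 7-cycle (a e d i h j b).
On a 7-cycle, σ^7 is the identity, so σ^28 = σ^0 there (28 ≡ 0 mod 7).
So σ^28(h) = h.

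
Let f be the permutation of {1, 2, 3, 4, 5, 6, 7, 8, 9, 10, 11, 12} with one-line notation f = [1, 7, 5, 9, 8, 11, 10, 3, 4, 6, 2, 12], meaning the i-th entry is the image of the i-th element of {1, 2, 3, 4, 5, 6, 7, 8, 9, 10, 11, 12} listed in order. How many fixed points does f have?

The fixed points (elements with f(x) = x) are {1, 12}, so there are 2.

2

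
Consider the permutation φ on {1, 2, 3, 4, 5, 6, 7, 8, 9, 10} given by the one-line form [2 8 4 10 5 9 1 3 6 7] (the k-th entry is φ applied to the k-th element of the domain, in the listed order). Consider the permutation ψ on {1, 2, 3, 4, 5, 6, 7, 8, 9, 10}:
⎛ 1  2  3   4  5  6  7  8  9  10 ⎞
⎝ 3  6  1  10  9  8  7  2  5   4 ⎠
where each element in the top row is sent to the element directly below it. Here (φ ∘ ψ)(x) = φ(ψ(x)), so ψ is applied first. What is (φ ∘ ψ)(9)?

5

ψ(9) = 5, then φ(5) = 5; composing gives (φ ∘ ψ)(9) = 5.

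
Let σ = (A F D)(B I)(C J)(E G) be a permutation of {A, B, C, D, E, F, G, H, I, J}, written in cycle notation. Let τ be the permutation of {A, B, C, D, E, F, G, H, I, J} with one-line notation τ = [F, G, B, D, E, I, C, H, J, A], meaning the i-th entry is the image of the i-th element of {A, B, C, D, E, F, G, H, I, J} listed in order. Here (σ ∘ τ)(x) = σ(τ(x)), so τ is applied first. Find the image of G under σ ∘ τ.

τ(G) = C, then σ(C) = J; composing gives (σ ∘ τ)(G) = J.

J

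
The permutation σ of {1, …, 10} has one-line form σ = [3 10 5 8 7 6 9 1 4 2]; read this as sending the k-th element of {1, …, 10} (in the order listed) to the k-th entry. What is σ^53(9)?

3

Tracing 9 → 4 → … returns to 9 after 7 steps, so 9 lies in a 7-cycle (1 3 5 7 9 4 8).
Since the cycle has length 7, σ^53 acts on it the same as σ^4 (53 mod 7 = 4).
Advancing 4 steps from 9: 9 → 4 → 8 → 1 → 3.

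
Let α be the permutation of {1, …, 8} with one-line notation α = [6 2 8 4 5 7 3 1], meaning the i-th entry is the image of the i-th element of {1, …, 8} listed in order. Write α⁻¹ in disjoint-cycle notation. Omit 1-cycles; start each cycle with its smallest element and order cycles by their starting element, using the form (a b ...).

The cycle decomposition of α is (1 6 7 3 8).
Reversing each cycle (and rotating so the smallest element leads) gives α⁻¹ = (1 8 3 7 6).

(1 8 3 7 6)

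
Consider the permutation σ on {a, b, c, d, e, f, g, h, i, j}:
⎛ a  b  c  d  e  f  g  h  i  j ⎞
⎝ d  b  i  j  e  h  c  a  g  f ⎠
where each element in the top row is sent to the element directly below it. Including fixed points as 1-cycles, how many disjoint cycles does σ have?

The cycle decomposition is (a d j f h)(b)(c i g)(e), which has 4 cycles (counting 1-cycles).

4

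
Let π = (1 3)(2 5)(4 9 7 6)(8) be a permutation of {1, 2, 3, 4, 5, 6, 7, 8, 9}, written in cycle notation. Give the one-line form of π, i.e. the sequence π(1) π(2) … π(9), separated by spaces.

3 5 1 9 2 4 6 8 7

Reading each image from the cycles: 1→3, 2→5, 3→1, 4→9, 5→2, 6→4, 7→6, 8→8, 9→7.
Listing these in domain order gives 3 5 1 9 2 4 6 8 7.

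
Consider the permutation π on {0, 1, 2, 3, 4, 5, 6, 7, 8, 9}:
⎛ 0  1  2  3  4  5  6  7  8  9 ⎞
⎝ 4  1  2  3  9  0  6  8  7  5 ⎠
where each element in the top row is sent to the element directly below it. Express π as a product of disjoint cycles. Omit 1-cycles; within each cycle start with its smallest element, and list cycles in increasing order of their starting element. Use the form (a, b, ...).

From 0: 0 → 4 → 9 → 5 → 0, closing the cycle (0, 4, 9, 5).
Continuing from each remaining unvisited element yields (0, 4, 9, 5)(7, 8).

(0, 4, 9, 5)(7, 8)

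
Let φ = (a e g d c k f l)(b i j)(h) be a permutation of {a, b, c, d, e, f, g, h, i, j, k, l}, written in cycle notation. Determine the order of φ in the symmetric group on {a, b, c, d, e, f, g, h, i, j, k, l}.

24

The cycle type of φ is (8, 3, 1).
The order of φ is the least common multiple of its cycle lengths: lcm(8, 3) = 24.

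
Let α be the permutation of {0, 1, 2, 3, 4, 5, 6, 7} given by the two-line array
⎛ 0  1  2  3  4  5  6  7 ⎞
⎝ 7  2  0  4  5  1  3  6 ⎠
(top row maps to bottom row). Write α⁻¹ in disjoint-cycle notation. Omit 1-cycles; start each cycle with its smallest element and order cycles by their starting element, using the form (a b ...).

The cycle decomposition of α is (0 7 6 3 4 5 1 2).
Reversing each cycle (and rotating so the smallest element leads) gives α⁻¹ = (0 2 1 5 4 3 6 7).

(0 2 1 5 4 3 6 7)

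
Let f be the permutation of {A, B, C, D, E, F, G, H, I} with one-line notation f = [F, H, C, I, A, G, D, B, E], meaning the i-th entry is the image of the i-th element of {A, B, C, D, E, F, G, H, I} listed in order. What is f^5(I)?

Tracing I → E → … returns to I after 6 steps, so I lies in a 6-cycle (A F G D I E).
Advancing 5 steps from I: I → E → A → F → G → D.

D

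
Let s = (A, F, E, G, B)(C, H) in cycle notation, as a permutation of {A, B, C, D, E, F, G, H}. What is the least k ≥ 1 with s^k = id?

10

The cycle type of s is (5, 2, 1).
Since disjoint cycles commute, ord(s) = lcm(5, 2) = 10.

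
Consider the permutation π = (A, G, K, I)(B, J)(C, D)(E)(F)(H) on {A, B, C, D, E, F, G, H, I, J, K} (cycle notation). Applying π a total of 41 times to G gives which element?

G lies in the 4-cycle (A, G, K, I).
Since the cycle has length 4, π^41 acts on it the same as π^1 (41 mod 4 = 1).
Advancing 1 step from G: G → K.

K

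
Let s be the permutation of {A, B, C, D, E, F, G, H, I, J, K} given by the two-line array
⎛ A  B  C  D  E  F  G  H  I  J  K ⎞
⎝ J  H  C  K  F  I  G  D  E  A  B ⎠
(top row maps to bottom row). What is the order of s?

Writing s as disjoint cycles, the cycle lengths are 4, 3, 2, 1, 1.
The order is lcm(4, 3, 2) = 12.

12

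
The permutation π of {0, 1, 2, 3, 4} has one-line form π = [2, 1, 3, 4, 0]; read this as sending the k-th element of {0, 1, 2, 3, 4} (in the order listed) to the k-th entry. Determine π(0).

2

0 is element number 1 of the domain, and entry number 1 of the one-line form is 2, so π(0) = 2.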